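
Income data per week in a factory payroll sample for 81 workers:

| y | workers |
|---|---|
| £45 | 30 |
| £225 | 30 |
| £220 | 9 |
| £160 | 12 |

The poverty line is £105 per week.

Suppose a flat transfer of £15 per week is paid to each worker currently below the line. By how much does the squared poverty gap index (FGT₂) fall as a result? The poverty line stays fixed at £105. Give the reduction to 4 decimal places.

0.0529

Before: below the line — 30×£45; squared poverty gap index (FGT₂) = 0.120937.
After the £15 transfer: below the line — 30×£60; squared poverty gap index (FGT₂) = 0.068027.
Reduction = 0.120937 − 0.068027 = 0.0529.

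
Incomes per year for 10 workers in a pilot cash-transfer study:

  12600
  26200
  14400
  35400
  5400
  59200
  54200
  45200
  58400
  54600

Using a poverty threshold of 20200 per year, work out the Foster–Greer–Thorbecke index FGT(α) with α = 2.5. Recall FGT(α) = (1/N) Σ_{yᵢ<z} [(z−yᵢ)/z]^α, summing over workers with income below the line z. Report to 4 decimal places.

Below z: 5400, 12600, 14400 (q = 3 of N = 10).
Gap ratios (z−y)/z: (20200−5400)/20200 = 0.7327; (20200−12600)/20200 = 0.3762; (20200−14400)/20200 = 0.2871.
Raised to α = 2.5: 0.45949; 0.08683; 0.04418.
Sum = 0.590493; FGT(2.5) = 0.590493 / 10 = 0.0590.

0.0590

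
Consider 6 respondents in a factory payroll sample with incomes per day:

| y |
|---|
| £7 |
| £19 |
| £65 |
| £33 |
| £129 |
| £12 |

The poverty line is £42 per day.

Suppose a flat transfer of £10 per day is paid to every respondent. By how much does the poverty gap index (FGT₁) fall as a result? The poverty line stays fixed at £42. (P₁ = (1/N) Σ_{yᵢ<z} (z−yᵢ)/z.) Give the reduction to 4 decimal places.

0.1548

Before: below the line — £7, £12, £19, £33; poverty gap index (FGT₁) = 0.384921.
After the £10 transfer: below the line — £17, £22, £29; poverty gap index (FGT₁) = 0.230159.
Reduction = 0.384921 − 0.230159 = 0.1548.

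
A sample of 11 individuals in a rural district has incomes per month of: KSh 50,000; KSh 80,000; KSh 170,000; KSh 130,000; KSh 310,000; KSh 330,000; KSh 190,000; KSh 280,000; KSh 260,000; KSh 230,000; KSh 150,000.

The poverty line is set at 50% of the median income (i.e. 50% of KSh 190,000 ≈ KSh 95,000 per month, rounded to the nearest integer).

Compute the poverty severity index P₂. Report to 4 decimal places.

0.0227

Below the line: KSh 50,000, KSh 80,000 (q = 2 of N = 11).
Shortfall ratios: (95000−50000)/95000 = 0.4737; (95000−80000)/95000 = 0.1579.
Squared: 0.2244; 0.0249.
Sum = 0.249307; P₂ = 0.249307 / 11 = 0.0227.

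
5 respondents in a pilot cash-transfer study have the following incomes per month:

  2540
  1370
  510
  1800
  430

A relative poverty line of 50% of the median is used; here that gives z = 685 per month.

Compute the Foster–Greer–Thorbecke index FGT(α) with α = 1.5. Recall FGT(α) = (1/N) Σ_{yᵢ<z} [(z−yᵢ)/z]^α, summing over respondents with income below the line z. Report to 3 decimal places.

0.071

Incomes under z: 430, 510 (q = 2 of N = 5).
Shortfall ratios: (685−430)/685 = 0.3723; (685−510)/685 = 0.2555.
Raised to α = 1.5: 0.22713; 0.12913.
Sum = 0.356258; FGT(1.5) = 0.356258 / 5 = 0.071.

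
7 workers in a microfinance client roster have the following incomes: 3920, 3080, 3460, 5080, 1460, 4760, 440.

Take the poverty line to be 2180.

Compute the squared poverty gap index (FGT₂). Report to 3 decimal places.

Below the line: 440, 1460 (q = 2 of N = 7).
Normalized shortfalls: (2180−440)/2180 = 0.7982; (2180−1460)/2180 = 0.3303.
Squared: 0.6371; 0.1091.
Sum = 0.746149; P₂ = 0.746149 / 7 = 0.107.

0.107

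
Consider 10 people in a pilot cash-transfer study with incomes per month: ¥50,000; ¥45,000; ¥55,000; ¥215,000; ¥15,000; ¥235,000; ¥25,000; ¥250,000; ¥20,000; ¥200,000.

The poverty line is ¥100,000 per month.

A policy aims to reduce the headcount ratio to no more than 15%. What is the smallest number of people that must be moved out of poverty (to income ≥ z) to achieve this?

Currently q = 6 of N = 10 are below the line (H = 0.600).
A headcount ratio of at most 15% allows at most ⌊0.15 × 10⌋ = 1 poor people.
So at least 6 − 1 = 5 must be lifted.

5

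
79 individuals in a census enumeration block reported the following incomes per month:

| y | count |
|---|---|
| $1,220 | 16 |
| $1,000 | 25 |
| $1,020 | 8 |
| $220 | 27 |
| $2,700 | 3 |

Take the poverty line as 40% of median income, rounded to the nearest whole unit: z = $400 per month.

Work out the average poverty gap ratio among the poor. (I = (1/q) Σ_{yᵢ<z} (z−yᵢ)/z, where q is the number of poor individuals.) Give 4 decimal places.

Incomes under z: 27×$220 (q = 27 of N = 79).
Relative gaps: 0.4500 (×27); sum = 12.150000.
I averages over the q = 27 poor units only: 12.150000 / 27 = 0.4500.

0.4500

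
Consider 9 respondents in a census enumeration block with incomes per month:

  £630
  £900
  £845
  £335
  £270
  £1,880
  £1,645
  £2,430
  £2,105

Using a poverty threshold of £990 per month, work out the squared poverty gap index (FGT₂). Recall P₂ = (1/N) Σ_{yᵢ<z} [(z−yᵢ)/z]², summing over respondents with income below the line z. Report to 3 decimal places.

Poor units: £270, £335, £630, £845, £900 (q = 5 of N = 9).
Relative gaps: (990−270)/990 = 0.7273; (990−335)/990 = 0.6616; (990−630)/990 = 0.3636; (990−845)/990 = 0.1465; (990−900)/990 = 0.0909.
Squared: 0.5289; 0.4377; 0.1322; 0.0215; 0.0083.
Sum = 1.128609; P₂ = 1.128609 / 9 = 0.125.

0.125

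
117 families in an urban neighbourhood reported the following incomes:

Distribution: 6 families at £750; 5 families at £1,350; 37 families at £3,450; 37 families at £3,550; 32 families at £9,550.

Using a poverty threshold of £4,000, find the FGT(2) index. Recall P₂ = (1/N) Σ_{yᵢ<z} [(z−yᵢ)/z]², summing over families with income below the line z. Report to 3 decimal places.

0.063

Incomes under z: 6×£750, 5×£1,350, 37×£3,450, 37×£3,550 (q = 85 of N = 117).
Normalized shortfalls: (4000−750)/4000 = 0.8125 (×6); (4000−1350)/4000 = 0.6625 (×5); (4000−3450)/4000 = 0.1375 (×37); (4000−3550)/4000 = 0.1125 (×37).
Squared: 0.6602 (×6); 0.4389 (×5); 0.0189 (×37); 0.0127 (×37).
Sum = 7.323281; P₂ = 7.323281 / 117 = 0.063.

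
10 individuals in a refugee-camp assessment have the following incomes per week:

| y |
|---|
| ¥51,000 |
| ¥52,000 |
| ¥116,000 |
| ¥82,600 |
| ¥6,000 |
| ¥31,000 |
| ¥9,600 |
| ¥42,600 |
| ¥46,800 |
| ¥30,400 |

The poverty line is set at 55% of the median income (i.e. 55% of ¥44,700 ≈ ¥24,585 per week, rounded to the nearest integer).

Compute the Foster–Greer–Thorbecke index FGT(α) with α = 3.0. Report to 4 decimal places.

Below z: ¥6,000, ¥9,600 (q = 2 of N = 10).
Gap ratios (z−y)/z: (24585−6000)/24585 = 0.7559; (24585−9600)/24585 = 0.6095.
Raised to α = 3.0: 0.43199; 0.22644.
Sum = 0.658437; FGT(3.0) = 0.658437 / 10 = 0.0658.

0.0658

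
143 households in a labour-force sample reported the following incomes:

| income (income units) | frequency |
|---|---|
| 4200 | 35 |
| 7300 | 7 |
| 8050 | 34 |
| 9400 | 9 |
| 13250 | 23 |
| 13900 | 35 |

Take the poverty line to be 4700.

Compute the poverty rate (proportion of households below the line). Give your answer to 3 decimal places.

0.245

35 of the 143 households have income below 4700.
H = 35/143 = 0.245.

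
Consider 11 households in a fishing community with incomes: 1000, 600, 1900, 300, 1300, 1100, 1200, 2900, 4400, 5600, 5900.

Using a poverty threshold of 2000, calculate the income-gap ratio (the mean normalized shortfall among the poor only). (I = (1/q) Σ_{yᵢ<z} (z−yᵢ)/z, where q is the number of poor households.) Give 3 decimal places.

0.471

Below z: 300, 600, 1000, 1100, 1200, 1300, 1900 (q = 7 of N = 11).
Relative gaps: 0.8500, 0.7000, 0.5000, 0.4500, 0.4000, 0.3500, 0.0500; sum = 3.300000.
The income-gap ratio divides by q (the poor only): 3.300000 / 7 = 0.471.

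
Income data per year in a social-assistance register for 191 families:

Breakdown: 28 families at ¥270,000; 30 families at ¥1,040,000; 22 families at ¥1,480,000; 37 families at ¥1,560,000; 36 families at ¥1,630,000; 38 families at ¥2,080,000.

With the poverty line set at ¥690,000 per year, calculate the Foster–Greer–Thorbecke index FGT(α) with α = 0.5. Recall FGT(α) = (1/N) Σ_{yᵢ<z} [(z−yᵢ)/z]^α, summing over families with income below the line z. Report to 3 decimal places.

0.114

Below z: 28×¥270,000 (q = 28 of N = 191).
Relative gaps: (690000−270000)/690000 = 0.6087 (×28).
Raised to α = 0.5: 0.78019 (×28).
Sum = 21.845306; FGT(0.5) = 21.845306 / 191 = 0.114.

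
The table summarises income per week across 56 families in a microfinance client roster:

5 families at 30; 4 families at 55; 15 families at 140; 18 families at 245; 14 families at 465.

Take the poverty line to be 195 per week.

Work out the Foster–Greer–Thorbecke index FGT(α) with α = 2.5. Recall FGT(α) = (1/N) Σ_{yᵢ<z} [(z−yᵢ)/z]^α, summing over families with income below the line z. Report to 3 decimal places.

0.101

Below z: 5×30, 4×55, 15×140 (q = 24 of N = 56).
Shortfall ratios: (195−30)/195 = 0.8462 (×5); (195−55)/195 = 0.7179 (×4); (195−140)/195 = 0.2821 (×15).
Raised to α = 2.5: 0.65860 (×5); 0.43675 (×4); 0.04225 (×15).
Sum = 5.673755; FGT(2.5) = 5.673755 / 56 = 0.101.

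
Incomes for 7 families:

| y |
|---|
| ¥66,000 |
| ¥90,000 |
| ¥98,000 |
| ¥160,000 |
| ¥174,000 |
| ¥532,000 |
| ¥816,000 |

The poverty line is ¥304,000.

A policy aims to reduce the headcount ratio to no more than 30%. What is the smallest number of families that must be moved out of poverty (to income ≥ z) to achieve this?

3

5 of the 7 families are poor, so H = 5/7 = 0.714.
A headcount ratio of at most 30% allows at most ⌊0.30 × 7⌋ = 2 poor families.
So at least 5 − 2 = 3 must be lifted.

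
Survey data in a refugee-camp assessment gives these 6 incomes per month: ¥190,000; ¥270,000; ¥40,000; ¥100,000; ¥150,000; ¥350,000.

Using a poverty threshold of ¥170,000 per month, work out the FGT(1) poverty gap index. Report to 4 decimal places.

0.2157

Below the line: ¥40,000, ¥100,000, ¥150,000 (q = 3 of N = 6).
Normalized shortfalls: (170000−40000)/170000 = 0.7647; (170000−100000)/170000 = 0.4118; (170000−150000)/170000 = 0.1176.
Sum of shortfalls = 1.294118; P₁ averages over all N: 1.294118 / 6 = 0.2157.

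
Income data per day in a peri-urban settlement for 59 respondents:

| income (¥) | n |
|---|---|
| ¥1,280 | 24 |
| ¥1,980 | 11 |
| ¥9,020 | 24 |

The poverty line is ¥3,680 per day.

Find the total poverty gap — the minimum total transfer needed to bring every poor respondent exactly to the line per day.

Incomes under z: 24×¥1,280, 11×¥1,980 (q = 35 of N = 59).
Individual gaps: 24×(3680−1280) = 57600; 11×(3680−1980) = 18700.
Aggregate gap = ¥76,300.

¥76,300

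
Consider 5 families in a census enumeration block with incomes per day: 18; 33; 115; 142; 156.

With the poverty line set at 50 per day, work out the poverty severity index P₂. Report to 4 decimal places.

Below the line: 18, 33 (q = 2 of N = 5).
Shortfall ratios: (50−18)/50 = 0.6400; (50−33)/50 = 0.3400.
Squared: 0.4096; 0.1156.
Sum = 0.525200; P₂ = 0.525200 / 5 = 0.1050.

0.1050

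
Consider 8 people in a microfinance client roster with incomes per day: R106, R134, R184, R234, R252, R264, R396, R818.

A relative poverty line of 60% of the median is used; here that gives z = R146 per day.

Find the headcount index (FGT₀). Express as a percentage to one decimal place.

2 of the 8 people have income below R146.
H = 2/8 = 25.0%.

25.0%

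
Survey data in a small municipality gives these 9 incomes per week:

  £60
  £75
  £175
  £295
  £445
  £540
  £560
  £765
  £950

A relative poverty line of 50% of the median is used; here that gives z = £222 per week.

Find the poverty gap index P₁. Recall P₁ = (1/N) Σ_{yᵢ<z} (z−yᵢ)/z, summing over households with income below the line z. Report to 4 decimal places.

Poor units: £60, £75, £175 (q = 3 of N = 9).
Shortfall ratios: (222−60)/222 = 0.7297; (222−75)/222 = 0.6622; (222−175)/222 = 0.2117.
Sum of shortfalls = 1.603604; P₁ averages over all N: 1.603604 / 9 = 0.1782.

0.1782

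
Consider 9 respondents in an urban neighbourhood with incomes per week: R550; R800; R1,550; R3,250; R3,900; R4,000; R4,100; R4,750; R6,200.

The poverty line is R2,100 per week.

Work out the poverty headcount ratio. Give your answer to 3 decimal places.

0.333

3 of the 9 respondents have income below R2,100.
H = 3/9 = 0.333.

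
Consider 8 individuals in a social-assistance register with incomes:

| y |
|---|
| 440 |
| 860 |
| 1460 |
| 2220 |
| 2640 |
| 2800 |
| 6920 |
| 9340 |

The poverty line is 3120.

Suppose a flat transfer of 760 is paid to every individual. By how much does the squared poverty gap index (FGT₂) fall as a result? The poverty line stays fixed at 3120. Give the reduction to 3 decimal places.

0.121

Before: below the line — 440, 860, 1460, 2220, 2640, 2800; squared poverty gap index (FGT₂) = 0.20788.
After the 760 transfer: below the line — 1200, 1620, 2220, 2980; squared poverty gap index (FGT₂) = 0.08688.
Reduction = 0.20788 − 0.08688 = 0.121.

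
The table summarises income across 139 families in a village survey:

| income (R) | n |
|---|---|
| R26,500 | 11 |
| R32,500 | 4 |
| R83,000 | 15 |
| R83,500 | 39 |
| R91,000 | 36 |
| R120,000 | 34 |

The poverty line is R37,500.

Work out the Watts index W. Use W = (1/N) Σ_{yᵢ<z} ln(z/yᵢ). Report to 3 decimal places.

Below the line: 11×R26,500, 4×R32,500 (q = 15 of N = 139).
Log shortfalls: ln(37500/26500) = 0.3472 (×11); ln(37500/32500) = 0.1431 (×4).
W = 4.391562 / 139 = 0.032.

0.032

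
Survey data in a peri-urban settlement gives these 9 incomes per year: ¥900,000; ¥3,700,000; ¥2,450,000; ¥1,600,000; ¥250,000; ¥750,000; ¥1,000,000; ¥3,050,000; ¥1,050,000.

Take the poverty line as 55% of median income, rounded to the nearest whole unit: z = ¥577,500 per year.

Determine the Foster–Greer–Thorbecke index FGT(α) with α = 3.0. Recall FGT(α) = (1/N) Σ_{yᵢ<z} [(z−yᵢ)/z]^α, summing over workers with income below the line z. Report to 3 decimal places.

0.020

Incomes under z: ¥250,000 (q = 1 of N = 9).
Gap ratios (z−y)/z: (577500−250000)/577500 = 0.5671.
Raised to α = 3.0: 0.18238.
Sum = 0.182380; FGT(3.0) = 0.182380 / 9 = 0.020.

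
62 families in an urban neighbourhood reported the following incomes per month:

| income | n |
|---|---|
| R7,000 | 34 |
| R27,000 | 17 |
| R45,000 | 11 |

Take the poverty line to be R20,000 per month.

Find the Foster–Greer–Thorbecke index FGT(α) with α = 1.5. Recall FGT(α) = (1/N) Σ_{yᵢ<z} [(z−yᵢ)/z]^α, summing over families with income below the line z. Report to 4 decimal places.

0.2874

Incomes under z: 34×R7,000 (q = 34 of N = 62).
Gap ratios (z−y)/z: (20000−7000)/20000 = 0.6500 (×34).
Raised to α = 1.5: 0.52405 (×34).
Sum = 17.817590; FGT(1.5) = 17.817590 / 62 = 0.2874.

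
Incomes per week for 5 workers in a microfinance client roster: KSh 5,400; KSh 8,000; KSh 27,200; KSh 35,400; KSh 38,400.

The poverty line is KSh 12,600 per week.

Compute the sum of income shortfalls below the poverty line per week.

KSh 11,800

Below z: KSh 5,400, KSh 8,000 (q = 2 of N = 5).
Individual gaps: 12600−5400 = 7200; 12600−8000 = 4600.
Aggregate gap = KSh 11,800.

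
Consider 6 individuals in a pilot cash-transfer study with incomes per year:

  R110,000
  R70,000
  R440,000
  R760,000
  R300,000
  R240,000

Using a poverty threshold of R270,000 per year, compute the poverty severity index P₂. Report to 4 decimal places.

Below z: R70,000, R110,000, R240,000 (q = 3 of N = 6).
Relative gaps: (270000−70000)/270000 = 0.7407; (270000−110000)/270000 = 0.5926; (270000−240000)/270000 = 0.1111.
Squared: 0.5487; 0.3512; 0.0123.
Sum = 0.912209; P₂ = 0.912209 / 6 = 0.1520.

0.1520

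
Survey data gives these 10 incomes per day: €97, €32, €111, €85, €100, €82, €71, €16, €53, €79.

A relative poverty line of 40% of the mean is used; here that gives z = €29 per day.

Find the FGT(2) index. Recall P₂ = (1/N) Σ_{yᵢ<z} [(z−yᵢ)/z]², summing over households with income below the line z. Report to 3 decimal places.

0.020

Below z: €16 (q = 1 of N = 10).
Normalized shortfalls: (29−16)/29 = 0.4483.
Squared: 0.2010.
Sum = 0.200951; P₂ = 0.200951 / 10 = 0.020.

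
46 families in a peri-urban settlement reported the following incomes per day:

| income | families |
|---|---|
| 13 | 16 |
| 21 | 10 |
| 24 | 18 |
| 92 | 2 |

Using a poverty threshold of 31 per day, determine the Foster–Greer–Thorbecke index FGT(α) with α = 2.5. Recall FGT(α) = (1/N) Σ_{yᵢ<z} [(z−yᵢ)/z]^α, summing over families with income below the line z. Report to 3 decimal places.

Below the line: 16×13, 10×21, 18×24 (q = 44 of N = 46).
Shortfall ratios: (31−13)/31 = 0.5806 (×16); (31−21)/31 = 0.3226 (×10); (31−24)/31 = 0.2258 (×18).
Raised to α = 2.5: 0.25691 (×16); 0.05910 (×10); 0.02423 (×18).
Sum = 5.137661; FGT(2.5) = 5.137661 / 46 = 0.112.

0.112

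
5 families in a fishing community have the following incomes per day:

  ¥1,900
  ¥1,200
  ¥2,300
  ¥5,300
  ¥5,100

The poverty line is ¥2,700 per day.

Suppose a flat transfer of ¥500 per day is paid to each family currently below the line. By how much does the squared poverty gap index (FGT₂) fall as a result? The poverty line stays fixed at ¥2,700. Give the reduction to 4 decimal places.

0.0538

Before: below the line — ¥1,200, ¥1,900, ¥2,300; squared poverty gap index (FGT₂) = 0.083676.
After the ¥500 transfer: below the line — ¥1,700, ¥2,400; squared poverty gap index (FGT₂) = 0.029904.
Reduction = 0.083676 − 0.029904 = 0.0538.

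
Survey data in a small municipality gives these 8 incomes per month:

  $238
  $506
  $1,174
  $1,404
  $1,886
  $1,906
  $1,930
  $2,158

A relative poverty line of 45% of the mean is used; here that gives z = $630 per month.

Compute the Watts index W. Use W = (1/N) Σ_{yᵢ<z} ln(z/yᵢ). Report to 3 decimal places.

Incomes under z: $238, $506 (q = 2 of N = 8).
Log shortfalls: ln(630/238) = 0.9734; ln(630/506) = 0.2192.
W = 1.192632 / 8 = 0.149.

0.149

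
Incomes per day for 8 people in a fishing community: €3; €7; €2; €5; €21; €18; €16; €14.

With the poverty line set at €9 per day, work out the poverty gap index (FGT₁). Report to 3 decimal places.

0.264

Below the line: €2, €3, €5, €7 (q = 4 of N = 8).
Relative gaps: (9−2)/9 = 0.7778; (9−3)/9 = 0.6667; (9−5)/9 = 0.4444; (9−7)/9 = 0.2222.
Σ = 2.111111. Dividing by the full population N = 8 gives P₁ = 0.264.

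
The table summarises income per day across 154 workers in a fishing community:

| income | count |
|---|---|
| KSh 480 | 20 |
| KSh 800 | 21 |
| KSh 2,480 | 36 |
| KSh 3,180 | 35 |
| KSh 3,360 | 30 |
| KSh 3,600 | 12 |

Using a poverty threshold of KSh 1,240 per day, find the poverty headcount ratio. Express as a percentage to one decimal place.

26.6%

41 of the 154 workers have income below KSh 1,240.
H = 41/154 = 26.6%.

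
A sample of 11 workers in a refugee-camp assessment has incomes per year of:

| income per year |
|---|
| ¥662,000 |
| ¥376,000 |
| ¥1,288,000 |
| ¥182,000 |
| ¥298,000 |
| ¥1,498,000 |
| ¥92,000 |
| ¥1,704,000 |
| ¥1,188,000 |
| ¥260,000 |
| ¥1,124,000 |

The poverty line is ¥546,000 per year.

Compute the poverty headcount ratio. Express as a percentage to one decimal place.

5 of the 11 workers have income below ¥546,000.
H = 5/11 = 45.5%.

45.5%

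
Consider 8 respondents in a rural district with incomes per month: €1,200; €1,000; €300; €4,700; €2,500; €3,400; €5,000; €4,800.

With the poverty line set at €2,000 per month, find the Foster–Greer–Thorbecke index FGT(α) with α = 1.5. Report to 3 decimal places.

Incomes under z: €300, €1,000, €1,200 (q = 3 of N = 8).
Normalized shortfalls: (2000−300)/2000 = 0.8500; (2000−1000)/2000 = 0.5000; (2000−1200)/2000 = 0.4000.
Raised to α = 1.5: 0.78366; 0.35355; 0.25298.
Sum = 1.390197; FGT(1.5) = 1.390197 / 8 = 0.174.

0.174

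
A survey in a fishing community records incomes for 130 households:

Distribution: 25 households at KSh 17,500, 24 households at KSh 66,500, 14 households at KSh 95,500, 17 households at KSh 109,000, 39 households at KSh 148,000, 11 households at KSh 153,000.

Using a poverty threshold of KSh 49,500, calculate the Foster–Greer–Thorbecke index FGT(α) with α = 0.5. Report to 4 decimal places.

Below z: 25×KSh 17,500 (q = 25 of N = 130).
Gap ratios (z−y)/z: (49500−17500)/49500 = 0.6465 (×25).
Raised to α = 0.5: 0.80403 (×25).
Sum = 20.100756; FGT(0.5) = 20.100756 / 130 = 0.1546.

0.1546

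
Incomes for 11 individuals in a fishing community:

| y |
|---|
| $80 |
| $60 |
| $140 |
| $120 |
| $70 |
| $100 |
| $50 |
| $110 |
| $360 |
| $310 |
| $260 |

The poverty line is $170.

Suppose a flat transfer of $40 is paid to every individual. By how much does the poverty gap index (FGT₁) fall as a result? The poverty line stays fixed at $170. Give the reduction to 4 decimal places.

Before: below the line — $50, $60, $70, $80, $100, $110, $120, $140; poverty gap index (FGT₁) = 0.336898.
After the $40 transfer: below the line — $90, $100, $110, $120, $140, $150, $160; poverty gap index (FGT₁) = 0.171123.
Reduction = 0.336898 − 0.171123 = 0.1658.

0.1658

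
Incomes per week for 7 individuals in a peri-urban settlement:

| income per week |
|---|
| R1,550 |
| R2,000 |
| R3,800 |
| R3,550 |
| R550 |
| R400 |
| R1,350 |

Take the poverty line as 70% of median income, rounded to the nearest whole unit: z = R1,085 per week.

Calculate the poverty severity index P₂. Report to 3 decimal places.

Below the line: R400, R550 (q = 2 of N = 7).
Relative gaps: (1085−400)/1085 = 0.6313; (1085−550)/1085 = 0.4931.
Squared: 0.3986; 0.2431.
Sum = 0.641721; P₂ = 0.641721 / 7 = 0.092.

0.092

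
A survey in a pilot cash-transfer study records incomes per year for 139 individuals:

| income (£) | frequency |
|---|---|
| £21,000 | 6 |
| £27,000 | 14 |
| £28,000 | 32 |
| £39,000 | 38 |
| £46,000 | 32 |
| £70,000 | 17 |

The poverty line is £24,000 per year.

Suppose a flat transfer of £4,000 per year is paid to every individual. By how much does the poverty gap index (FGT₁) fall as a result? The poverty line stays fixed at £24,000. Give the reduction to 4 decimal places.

0.0054

Before: below the line — 6×£21,000; poverty gap index (FGT₁) = 0.005396.
After the £4,000 transfer: below the line — none; poverty gap index (FGT₁) = 0.000000.
Reduction = 0.005396 − 0.000000 = 0.0054.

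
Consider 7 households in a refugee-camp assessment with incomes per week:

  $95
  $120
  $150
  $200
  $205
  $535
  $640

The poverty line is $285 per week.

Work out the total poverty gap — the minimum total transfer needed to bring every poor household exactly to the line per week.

$655

Poor units: $95, $120, $150, $200, $205 (q = 5 of N = 7).
Individual gaps: 285−95 = 190; 285−120 = 165; 285−150 = 135; 285−200 = 85; 285−205 = 80.
Aggregate gap = $655.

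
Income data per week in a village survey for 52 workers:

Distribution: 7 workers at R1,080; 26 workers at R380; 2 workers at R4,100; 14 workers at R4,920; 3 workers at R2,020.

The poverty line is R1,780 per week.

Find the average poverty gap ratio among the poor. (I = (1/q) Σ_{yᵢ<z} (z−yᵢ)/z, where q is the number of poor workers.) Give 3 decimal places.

0.703

Poor units: 26×R380, 7×R1,080 (q = 33 of N = 52).
Relative gaps: 0.7865 (×26), 0.3933 (×7); sum = 23.202247.
I averages over the q = 33 poor units only: 23.202247 / 33 = 0.703.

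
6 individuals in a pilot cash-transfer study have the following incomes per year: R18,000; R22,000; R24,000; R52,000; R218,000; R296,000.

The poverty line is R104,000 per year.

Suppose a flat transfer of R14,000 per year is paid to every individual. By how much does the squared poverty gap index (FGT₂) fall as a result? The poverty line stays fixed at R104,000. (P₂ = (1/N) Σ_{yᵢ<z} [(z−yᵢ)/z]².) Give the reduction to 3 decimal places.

0.117

Before: below the line — R18,000, R22,000, R24,000, R52,000; squared poverty gap index (FGT₂) = 0.35786.
After the R14,000 transfer: below the line — R32,000, R36,000, R38,000, R66,000; squared poverty gap index (FGT₂) = 0.24051.
Reduction = 0.35786 − 0.24051 = 0.117.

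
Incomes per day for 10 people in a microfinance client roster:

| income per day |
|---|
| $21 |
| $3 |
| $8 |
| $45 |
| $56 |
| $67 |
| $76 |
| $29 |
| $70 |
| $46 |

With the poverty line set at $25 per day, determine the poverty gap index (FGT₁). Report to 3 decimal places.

0.172

Poor units: $3, $8, $21 (q = 3 of N = 10).
Normalized shortfalls: (25−3)/25 = 0.8800; (25−8)/25 = 0.6800; (25−21)/25 = 0.1600.
Σ = 1.720000. Dividing by the full population N = 10 gives P₁ = 0.172.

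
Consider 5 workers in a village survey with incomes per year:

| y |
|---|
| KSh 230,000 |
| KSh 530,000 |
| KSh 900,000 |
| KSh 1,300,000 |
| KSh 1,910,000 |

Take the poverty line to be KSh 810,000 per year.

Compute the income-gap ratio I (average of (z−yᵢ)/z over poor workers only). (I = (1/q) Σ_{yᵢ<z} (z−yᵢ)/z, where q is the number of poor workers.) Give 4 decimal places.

Incomes under z: KSh 230,000, KSh 530,000 (q = 2 of N = 5).
Shortfall ratios (z−y)/z: 0.7160, 0.3457; sum = 1.061728.
The income-gap ratio divides by q (the poor only): 1.061728 / 2 = 0.5309.

0.5309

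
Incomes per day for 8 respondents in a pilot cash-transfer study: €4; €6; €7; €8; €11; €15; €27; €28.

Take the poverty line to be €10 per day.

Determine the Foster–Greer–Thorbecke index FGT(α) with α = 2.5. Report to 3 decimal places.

Below z: €4, €6, €7, €8 (q = 4 of N = 8).
Gap ratios (z−y)/z: (10−4)/10 = 0.6000; (10−6)/10 = 0.4000; (10−7)/10 = 0.3000; (10−8)/10 = 0.2000.
Raised to α = 2.5: 0.27885; 0.10119; 0.04930; 0.01789.
Sum = 0.447231; FGT(2.5) = 0.447231 / 8 = 0.056.

0.056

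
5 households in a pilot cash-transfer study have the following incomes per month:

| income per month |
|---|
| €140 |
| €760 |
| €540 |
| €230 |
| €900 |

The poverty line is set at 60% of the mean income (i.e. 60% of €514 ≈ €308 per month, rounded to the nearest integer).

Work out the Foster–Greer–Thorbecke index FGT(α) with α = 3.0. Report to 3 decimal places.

Poor units: €140, €230 (q = 2 of N = 5).
Gap ratios (z−y)/z: (308−140)/308 = 0.5455; (308−230)/308 = 0.2532.
Raised to α = 3.0: 0.16228; 0.01624.
Sum = 0.178526; FGT(3.0) = 0.178526 / 5 = 0.036.

0.036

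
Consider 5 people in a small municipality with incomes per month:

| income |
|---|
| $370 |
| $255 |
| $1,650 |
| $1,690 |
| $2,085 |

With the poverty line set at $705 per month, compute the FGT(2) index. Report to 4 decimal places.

Below the line: $255, $370 (q = 2 of N = 5).
Normalized shortfalls: (705−255)/705 = 0.6383; (705−370)/705 = 0.4752.
Squared: 0.4074; 0.2258.
Sum = 0.633218; P₂ = 0.633218 / 5 = 0.1266.

0.1266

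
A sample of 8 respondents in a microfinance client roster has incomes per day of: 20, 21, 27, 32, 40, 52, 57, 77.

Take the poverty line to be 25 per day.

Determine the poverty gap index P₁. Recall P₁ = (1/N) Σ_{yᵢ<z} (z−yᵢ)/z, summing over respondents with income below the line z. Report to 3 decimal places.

Incomes under z: 20, 21 (q = 2 of N = 8).
Relative gaps: (25−20)/25 = 0.2000; (25−21)/25 = 0.1600.
Sum of shortfalls = 0.360000; P₁ averages over all N: 0.360000 / 8 = 0.045.

0.045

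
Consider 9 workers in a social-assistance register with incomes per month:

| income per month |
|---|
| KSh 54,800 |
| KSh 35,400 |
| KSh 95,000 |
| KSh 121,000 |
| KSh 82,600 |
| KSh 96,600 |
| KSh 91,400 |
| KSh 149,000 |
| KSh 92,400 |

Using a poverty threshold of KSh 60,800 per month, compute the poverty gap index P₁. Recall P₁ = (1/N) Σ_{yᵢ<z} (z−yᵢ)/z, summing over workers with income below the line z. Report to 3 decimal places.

0.057

Below the line: KSh 35,400, KSh 54,800 (q = 2 of N = 9).
Normalized shortfalls: (60800−35400)/60800 = 0.4178; (60800−54800)/60800 = 0.0987.
Sum of shortfalls = 0.516447; P₁ averages over all N: 0.516447 / 9 = 0.057.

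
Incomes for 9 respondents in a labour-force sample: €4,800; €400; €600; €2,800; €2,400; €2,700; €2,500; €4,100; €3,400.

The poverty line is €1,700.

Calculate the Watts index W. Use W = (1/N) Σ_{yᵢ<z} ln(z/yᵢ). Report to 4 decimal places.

0.2765

Poor units: €400, €600 (q = 2 of N = 9).
Log gaps: ln(1700/400) = 1.4469; ln(1700/600) = 1.0415.
W = 2.488373 / 9 = 0.2765.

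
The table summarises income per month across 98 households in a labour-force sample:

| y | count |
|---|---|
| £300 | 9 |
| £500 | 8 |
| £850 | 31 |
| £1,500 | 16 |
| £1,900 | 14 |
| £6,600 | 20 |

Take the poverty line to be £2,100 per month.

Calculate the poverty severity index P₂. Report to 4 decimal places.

Incomes under z: 9×£300, 8×£500, 31×£850, 16×£1,500, 14×£1,900 (q = 78 of N = 98).
Relative gaps: (2100−300)/2100 = 0.8571 (×9); (2100−500)/2100 = 0.7619 (×8); (2100−850)/2100 = 0.5952 (×31); (2100−1500)/2100 = 0.2857 (×16); (2100−1900)/2100 = 0.0952 (×14).
Squared: 0.7347 (×9); 0.5805 (×8); 0.3543 (×31); 0.0816 (×16); 0.0091 (×14).
Sum = 23.672902; P₂ = 23.672902 / 98 = 0.2416.

0.2416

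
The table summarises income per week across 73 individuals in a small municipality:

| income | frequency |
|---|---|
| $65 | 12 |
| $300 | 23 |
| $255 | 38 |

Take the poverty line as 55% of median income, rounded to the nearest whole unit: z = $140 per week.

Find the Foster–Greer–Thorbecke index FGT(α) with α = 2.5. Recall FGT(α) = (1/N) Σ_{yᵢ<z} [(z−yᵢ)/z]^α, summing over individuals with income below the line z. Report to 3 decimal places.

0.035

Below the line: 12×$65 (q = 12 of N = 73).
Normalized shortfalls: (140−65)/140 = 0.5357 (×12).
Raised to α = 2.5: 0.21006 (×12).
Sum = 2.520660; FGT(2.5) = 2.520660 / 73 = 0.035.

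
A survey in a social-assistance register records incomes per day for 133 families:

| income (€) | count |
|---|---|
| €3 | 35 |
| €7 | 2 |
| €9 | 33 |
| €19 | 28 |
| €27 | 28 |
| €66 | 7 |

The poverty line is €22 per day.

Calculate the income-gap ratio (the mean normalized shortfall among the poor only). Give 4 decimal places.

0.5603

Incomes under z: 35×€3, 2×€7, 33×€9, 28×€19 (q = 98 of N = 133).
Relative gaps: 0.8636 (×35), 0.6818 (×2), 0.5909 (×33), 0.1364 (×28); sum = 54.909091.
I averages over the q = 98 poor units only: 54.909091 / 98 = 0.5603.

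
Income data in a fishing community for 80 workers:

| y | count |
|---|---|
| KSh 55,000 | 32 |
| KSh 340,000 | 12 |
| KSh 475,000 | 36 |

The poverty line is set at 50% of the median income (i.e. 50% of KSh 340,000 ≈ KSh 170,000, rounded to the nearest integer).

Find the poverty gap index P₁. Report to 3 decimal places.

Below z: 32×KSh 55,000 (q = 32 of N = 80).
Relative gaps: (170000−55000)/170000 = 0.6765 (×32).
Sum of shortfalls = 21.647059; P₁ averages over all N: 21.647059 / 80 = 0.271.

0.271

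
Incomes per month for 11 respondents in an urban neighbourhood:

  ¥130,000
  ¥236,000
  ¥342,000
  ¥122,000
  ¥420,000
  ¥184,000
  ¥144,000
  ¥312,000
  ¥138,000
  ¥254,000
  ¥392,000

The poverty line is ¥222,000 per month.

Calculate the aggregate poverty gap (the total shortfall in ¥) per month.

¥392,000

Poor units: ¥122,000, ¥130,000, ¥138,000, ¥144,000, ¥184,000 (q = 5 of N = 11).
Individual gaps: 222000−122000 = 100000; 222000−130000 = 92000; 222000−138000 = 84000; 222000−144000 = 78000; 222000−184000 = 38000.
Aggregate gap = ¥392,000.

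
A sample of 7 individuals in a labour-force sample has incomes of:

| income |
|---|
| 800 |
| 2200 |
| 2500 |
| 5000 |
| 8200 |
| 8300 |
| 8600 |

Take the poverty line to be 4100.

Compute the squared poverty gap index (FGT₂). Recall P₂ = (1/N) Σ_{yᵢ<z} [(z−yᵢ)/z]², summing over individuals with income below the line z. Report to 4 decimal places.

0.1450

Incomes under z: 800, 2200, 2500 (q = 3 of N = 7).
Relative gaps: (4100−800)/4100 = 0.8049; (4100−2200)/4100 = 0.4634; (4100−2500)/4100 = 0.3902.
Squared: 0.6478; 0.2148; 0.1523.
Sum = 1.014872; P₂ = 1.014872 / 7 = 0.1450.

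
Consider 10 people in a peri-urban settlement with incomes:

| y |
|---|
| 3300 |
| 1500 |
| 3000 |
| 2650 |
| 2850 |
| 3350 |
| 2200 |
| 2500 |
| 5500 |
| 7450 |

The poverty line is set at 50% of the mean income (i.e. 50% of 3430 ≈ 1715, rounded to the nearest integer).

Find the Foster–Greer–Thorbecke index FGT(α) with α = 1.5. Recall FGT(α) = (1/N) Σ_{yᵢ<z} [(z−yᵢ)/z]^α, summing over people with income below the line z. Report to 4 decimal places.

Poor units: 1500 (q = 1 of N = 10).
Normalized shortfalls: (1715−1500)/1715 = 0.1254.
Raised to α = 1.5: 0.04439.
Sum = 0.044388; FGT(1.5) = 0.044388 / 10 = 0.0044.

0.0044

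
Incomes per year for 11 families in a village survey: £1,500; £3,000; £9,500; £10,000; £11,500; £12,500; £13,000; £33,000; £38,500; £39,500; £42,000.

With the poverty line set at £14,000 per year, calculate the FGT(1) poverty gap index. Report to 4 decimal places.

Incomes under z: £1,500, £3,000, £9,500, £10,000, £11,500, £12,500, £13,000 (q = 7 of N = 11).
Gap ratios (z−y)/z: (14000−1500)/14000 = 0.8929; (14000−3000)/14000 = 0.7857; (14000−9500)/14000 = 0.3214; (14000−10000)/14000 = 0.2857; (14000−11500)/14000 = 0.1786; (14000−12500)/14000 = 0.1071; (14000−13000)/14000 = 0.0714.
Sum of shortfalls = 2.642857; P₁ averages over all N: 2.642857 / 11 = 0.2403.

0.2403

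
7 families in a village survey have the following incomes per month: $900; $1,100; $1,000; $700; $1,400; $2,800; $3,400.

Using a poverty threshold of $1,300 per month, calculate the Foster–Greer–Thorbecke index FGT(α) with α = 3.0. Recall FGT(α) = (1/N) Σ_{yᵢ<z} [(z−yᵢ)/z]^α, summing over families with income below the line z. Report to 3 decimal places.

Below z: $700, $900, $1,000, $1,100 (q = 4 of N = 7).
Normalized shortfalls: (1300−700)/1300 = 0.4615; (1300−900)/1300 = 0.3077; (1300−1000)/1300 = 0.2308; (1300−1100)/1300 = 0.1538.
Raised to α = 3.0: 0.09832; 0.02913; 0.01229; 0.00364.
Sum = 0.143377; FGT(3.0) = 0.143377 / 7 = 0.020.

0.020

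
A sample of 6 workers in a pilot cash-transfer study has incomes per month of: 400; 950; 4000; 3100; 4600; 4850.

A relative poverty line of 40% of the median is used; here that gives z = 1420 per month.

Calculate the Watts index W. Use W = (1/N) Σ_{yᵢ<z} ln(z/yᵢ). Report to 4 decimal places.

Incomes under z: 400, 950 (q = 2 of N = 6).
ln(z/y) terms: ln(1420/400) = 1.2669; ln(1420/950) = 0.4020.
W = 1.668898 / 6 = 0.2781.

0.2781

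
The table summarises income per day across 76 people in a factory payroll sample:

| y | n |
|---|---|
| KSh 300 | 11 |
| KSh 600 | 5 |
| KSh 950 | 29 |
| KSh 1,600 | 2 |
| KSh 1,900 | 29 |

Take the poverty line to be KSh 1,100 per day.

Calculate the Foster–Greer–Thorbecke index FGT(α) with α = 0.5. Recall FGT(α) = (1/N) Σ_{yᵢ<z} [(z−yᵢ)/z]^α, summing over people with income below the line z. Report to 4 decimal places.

Incomes under z: 11×KSh 300, 5×KSh 600, 29×KSh 950 (q = 45 of N = 76).
Gap ratios (z−y)/z: (1100−300)/1100 = 0.7273 (×11); (1100−600)/1100 = 0.4545 (×5); (1100−950)/1100 = 0.1364 (×29).
Raised to α = 0.5: 0.85280 (×11); 0.67420 (×5); 0.36927 (×29).
Sum = 23.460791; FGT(0.5) = 23.460791 / 76 = 0.3087.

0.3087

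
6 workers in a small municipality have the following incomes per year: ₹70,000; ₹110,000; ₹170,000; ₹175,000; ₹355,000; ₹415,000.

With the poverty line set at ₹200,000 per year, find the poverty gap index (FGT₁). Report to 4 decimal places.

0.2292

Below the line: ₹70,000, ₹110,000, ₹170,000, ₹175,000 (q = 4 of N = 6).
Relative gaps: (200000−70000)/200000 = 0.6500; (200000−110000)/200000 = 0.4500; (200000−170000)/200000 = 0.1500; (200000−175000)/200000 = 0.1250.
Σ = 1.375000. Dividing by the full population N = 6 gives P₁ = 0.2292.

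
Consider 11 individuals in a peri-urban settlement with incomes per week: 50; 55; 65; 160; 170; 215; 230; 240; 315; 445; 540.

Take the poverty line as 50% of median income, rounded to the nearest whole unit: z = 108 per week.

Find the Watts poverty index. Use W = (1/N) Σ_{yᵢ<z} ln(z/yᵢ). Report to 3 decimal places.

0.178

Incomes under z: 50, 55, 65 (q = 3 of N = 11).
Log shortfalls: ln(108/50) = 0.7701; ln(108/55) = 0.6748; ln(108/65) = 0.5077.
W = 1.952650 / 11 = 0.178.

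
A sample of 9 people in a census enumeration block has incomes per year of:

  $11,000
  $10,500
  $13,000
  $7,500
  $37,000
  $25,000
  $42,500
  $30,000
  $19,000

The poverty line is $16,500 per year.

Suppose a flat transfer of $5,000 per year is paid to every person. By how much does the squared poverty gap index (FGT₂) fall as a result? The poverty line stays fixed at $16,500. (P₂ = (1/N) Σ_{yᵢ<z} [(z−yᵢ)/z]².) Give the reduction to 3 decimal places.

0.058

Before: below the line — $7,500, $10,500, $11,000, $13,000; squared poverty gap index (FGT₂) = 0.06510.
After the $5,000 transfer: below the line — $12,500, $15,500, $16,000; squared poverty gap index (FGT₂) = 0.00704.
Reduction = 0.06510 − 0.00704 = 0.058.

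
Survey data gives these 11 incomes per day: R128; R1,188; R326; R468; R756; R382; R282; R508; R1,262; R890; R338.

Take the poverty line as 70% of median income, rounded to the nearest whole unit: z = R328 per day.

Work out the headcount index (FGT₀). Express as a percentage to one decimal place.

27.3%

3 of the 11 families have income below R328.
H = 3/11 = 27.3%.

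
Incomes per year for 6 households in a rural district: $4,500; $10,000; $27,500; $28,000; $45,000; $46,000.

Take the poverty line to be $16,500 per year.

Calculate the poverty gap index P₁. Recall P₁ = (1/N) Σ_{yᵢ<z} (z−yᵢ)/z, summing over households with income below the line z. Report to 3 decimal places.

0.187

Below the line: $4,500, $10,000 (q = 2 of N = 6).
Normalized shortfalls: (16500−4500)/16500 = 0.7273; (16500−10000)/16500 = 0.3939.
Σ = 1.121212. Dividing by the full population N = 6 gives P₁ = 0.187.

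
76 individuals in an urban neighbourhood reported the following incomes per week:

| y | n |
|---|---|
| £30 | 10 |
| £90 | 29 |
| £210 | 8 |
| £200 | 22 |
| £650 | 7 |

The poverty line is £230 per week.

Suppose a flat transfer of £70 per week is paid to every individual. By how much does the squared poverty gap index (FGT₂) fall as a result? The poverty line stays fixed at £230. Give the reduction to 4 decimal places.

Before: below the line — 10×£30, 29×£90, 22×£200, 8×£210; squared poverty gap index (FGT₂) = 0.246592.
After the £70 transfer: below the line — 10×£100, 29×£160; squared poverty gap index (FGT₂) = 0.077380.
Reduction = 0.246592 − 0.077380 = 0.1692.

0.1692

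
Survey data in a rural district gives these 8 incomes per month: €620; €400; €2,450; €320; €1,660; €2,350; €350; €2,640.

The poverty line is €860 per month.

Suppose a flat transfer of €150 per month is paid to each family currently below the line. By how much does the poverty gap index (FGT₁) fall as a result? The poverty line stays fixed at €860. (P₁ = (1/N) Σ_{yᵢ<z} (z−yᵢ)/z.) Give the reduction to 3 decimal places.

0.087

Before: below the line — €320, €350, €400, €620; poverty gap index (FGT₁) = 0.25436.
After the €150 transfer: below the line — €470, €500, €550, €770; poverty gap index (FGT₁) = 0.16715.
Reduction = 0.25436 − 0.16715 = 0.087.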